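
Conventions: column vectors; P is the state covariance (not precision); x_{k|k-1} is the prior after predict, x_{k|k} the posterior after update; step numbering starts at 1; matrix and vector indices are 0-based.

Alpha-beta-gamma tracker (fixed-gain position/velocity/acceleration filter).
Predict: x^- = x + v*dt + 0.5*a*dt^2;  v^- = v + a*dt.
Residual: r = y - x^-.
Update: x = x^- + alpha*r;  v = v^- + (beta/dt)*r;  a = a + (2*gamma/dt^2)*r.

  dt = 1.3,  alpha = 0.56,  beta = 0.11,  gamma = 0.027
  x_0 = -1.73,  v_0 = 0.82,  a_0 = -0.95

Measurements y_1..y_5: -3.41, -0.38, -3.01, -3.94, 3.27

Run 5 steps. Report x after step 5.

step 1: x_pred=-1.4667  r=-1.9433  x^+=-2.5550  v^+=-0.5794  a^+=-1.0121
step 2: x_pred=-4.1634  r=3.7834  x^+=-2.0447  v^+=-1.5750  a^+=-0.8912
step 3: x_pred=-4.8453  r=1.8353  x^+=-3.8175  v^+=-2.5783  a^+=-0.8326
step 4: x_pred=-7.8728  r=3.9328  x^+=-5.6704  v^+=-3.3278  a^+=-0.7069
step 5: x_pred=-10.5939  r=13.8639  x^+=-2.8301  v^+=-3.0737  a^+=-0.2639

x_post = -2.8301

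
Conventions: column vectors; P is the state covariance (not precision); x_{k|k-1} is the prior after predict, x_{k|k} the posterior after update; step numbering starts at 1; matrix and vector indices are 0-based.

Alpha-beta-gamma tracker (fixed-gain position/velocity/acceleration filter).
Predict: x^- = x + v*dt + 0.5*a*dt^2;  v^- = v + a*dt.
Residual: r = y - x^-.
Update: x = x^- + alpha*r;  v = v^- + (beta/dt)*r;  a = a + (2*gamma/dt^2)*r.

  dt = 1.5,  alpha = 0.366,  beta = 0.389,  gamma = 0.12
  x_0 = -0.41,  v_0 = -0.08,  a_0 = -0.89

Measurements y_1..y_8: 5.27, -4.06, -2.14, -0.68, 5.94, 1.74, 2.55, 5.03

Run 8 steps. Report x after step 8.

x_post = 10.3888

step 1: x_pred=-1.5312  r=6.8012  x^+=0.9580  v^+=0.3488  a^+=-0.1645
step 2: x_pred=1.2961  r=-5.3561  x^+=-0.6642  v^+=-1.2870  a^+=-0.7359
step 3: x_pred=-3.4226  r=1.2826  x^+=-2.9532  v^+=-2.0582  a^+=-0.5990
step 4: x_pred=-6.7144  r=6.0344  x^+=-4.5058  v^+=-1.3918  a^+=0.0446
step 5: x_pred=-6.5433  r=12.4833  x^+=-1.9744  v^+=1.9125  a^+=1.3762
step 6: x_pred=2.4425  r=-0.7025  x^+=2.1854  v^+=3.7945  a^+=1.3013
step 7: x_pred=9.3411  r=-6.7911  x^+=6.8555  v^+=3.9853  a^+=0.5769
step 8: x_pred=13.4824  r=-8.4524  x^+=10.3888  v^+=2.6586  a^+=-0.3247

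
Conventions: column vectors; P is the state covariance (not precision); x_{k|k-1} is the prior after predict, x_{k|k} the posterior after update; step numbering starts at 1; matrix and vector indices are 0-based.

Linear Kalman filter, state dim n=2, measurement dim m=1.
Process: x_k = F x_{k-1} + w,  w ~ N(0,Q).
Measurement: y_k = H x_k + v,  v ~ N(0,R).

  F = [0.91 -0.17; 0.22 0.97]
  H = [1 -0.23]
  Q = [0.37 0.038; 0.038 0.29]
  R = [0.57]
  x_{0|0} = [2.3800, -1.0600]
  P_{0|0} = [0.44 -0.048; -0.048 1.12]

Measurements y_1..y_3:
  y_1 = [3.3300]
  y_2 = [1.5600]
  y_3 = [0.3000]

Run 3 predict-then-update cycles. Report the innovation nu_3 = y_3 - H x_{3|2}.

innov = [-1.4391]

step 1: x^-=[2.3460, -0.5046]  P^-=[0.7816 -0.0992; -0.0992 1.3446]  S=[1.4683]  K=[0.5478; -0.2782]  nu=[0.8679]  x^+=[2.8215, -0.7460]  P^+=[0.3409 0.1246; 0.1246 1.2310]
step 2: x^-=[2.6944, -0.1029]  P^-=[0.6493 0.0086; 0.0086 1.5179]  S=[1.2957]  K=[0.4996; -0.2628]  nu=[-1.1580]  x^+=[2.1158, 0.2015]  P^+=[0.3259 0.1787; 0.1787 1.4284]
step 3: x^-=[1.8911, 0.6609]  P^-=[0.6259 0.0188; 0.0188 1.7260]  S=[1.2785]  K=[0.4861; -0.2958]  nu=[-1.4391]  x^+=[1.1915, 1.0866]  P^+=[0.3237 0.2026; 0.2026 1.6142]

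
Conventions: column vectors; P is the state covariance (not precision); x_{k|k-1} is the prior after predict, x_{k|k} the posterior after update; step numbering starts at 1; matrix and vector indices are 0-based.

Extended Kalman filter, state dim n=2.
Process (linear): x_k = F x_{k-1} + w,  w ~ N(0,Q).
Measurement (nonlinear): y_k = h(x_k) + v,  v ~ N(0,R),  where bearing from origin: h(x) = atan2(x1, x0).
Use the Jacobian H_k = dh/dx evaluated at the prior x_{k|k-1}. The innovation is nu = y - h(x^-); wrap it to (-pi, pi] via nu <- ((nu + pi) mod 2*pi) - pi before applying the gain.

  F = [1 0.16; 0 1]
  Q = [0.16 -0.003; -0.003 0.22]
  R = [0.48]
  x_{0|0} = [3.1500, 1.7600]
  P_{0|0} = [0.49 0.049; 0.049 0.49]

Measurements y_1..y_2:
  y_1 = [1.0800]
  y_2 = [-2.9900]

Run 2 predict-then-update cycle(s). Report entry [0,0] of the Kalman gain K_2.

step 1: x^-=[3.4316, 1.7600]  P^-=[0.6782 0.1244; 0.1244 0.7100]  H_jac=[-0.1183 0.2307]  S=[0.5205]  K=[-0.0990; 0.2864]  nu=[0.6061]  x^+=[3.3716, 1.9336]  P^+=[0.6731 0.1392; 0.1392 0.6673]
step 2: x^-=[3.6809, 1.9336]  P^-=[0.8947 0.2429; 0.2429 0.8873]  H_jac=[-0.1118 0.2129]  S=[0.5198]  K=[-0.0930; 0.3111]  nu=[2.8095]  x^+=[3.4197, 2.8078]  P^+=[0.8902 0.2580; 0.2580 0.8370]

K[0,0] = -0.0930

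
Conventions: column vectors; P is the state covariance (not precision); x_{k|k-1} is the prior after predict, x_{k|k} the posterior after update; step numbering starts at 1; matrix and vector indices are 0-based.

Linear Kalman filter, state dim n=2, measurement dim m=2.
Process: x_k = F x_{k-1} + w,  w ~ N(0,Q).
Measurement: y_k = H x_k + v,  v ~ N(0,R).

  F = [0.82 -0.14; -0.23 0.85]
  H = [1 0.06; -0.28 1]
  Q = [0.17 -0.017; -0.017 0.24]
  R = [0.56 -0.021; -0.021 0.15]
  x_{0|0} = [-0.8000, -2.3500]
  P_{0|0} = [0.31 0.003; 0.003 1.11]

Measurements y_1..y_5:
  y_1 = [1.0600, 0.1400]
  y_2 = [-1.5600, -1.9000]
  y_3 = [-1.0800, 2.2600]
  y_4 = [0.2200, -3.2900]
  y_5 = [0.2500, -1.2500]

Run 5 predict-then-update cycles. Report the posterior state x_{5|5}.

step 1: x^-=[-0.3270, -1.8135]  P^-=[0.3995 -0.2054; -0.2054 1.0572]  S=[0.9387 -0.2713; -0.2713 1.3535]  K=[0.3659 -0.1610; 0.0922 0.8420]  nu=[1.4958, 1.8619]  x^+=[-0.0794, -0.1078]  P^+=[0.2067 0.0261; 0.0261 0.1317]
step 2: x^-=[-0.0500, -0.0733]  P^-=[0.3056 -0.0527; -0.0527 0.3359]  S=[0.8605 -0.1382; -0.1382 0.5393]  K=[0.3236 -0.1734; 0.0695 0.6679]  nu=[-1.5056, -1.8407]  x^+=[-0.2182, -1.4074]  P^+=[0.1838 0.0186; 0.0186 0.1039]
step 3: x^-=[0.0181, -1.1461]  P^-=[0.2913 -0.0504; -0.0504 0.3175]  S=[0.8464 -0.1331; -0.1331 0.5186]  K=[0.3132 -0.1741; 0.0662 0.6565]  nu=[-1.0294, 3.4112]  x^+=[-0.8983, 1.0252]  P^+=[0.1780 0.0172; 0.0172 0.1019]
step 4: x^-=[-0.8801, 1.0780]  P^-=[0.2878 -0.0502; -0.0502 0.3163]  S=[0.8429 -0.1319; -0.1319 0.5170]  K=[0.3107 -0.1737; 0.0656 0.6558]  nu=[1.0354, -4.6144]  x^+=[0.2429, -1.8801]  P^+=[0.1766 0.0169; 0.0169 0.1017]
step 5: x^-=[0.4624, -1.6540]  P^-=[0.2869 -0.0501; -0.0501 0.3162]  S=[0.8420 -0.1316; -0.1316 0.5168]  K=[0.3100 -0.1734; 0.0655 0.6558]  nu=[-0.1131, 0.5334]  x^+=[0.3348, -1.3116]  P^+=[0.1762 0.0168; 0.0168 0.1017]

x_post = [0.3348, -1.3116]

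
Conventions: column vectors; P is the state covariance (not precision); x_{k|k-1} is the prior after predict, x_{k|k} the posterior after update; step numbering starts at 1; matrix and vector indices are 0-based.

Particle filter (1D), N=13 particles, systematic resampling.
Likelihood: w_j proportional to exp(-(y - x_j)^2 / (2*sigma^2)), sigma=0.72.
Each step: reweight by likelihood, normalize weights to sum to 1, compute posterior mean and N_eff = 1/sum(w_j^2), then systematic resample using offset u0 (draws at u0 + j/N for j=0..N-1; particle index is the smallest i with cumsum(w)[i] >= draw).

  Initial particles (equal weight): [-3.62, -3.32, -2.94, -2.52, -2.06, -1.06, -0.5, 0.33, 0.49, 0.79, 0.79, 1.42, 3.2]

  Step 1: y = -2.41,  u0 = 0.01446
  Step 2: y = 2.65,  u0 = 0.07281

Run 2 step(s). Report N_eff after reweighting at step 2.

step 1: w=[0.0689, 0.1272, 0.2157, 0.2795, 0.2513, 0.0488, 0.0084, 0.0002, 0.0001, 0.0000, 0.0000, 0.0000, 0.0000]  mean=-2.5835  Neff=4.7361  idx=[0, 1, 1, 2, 2, 2, 3, 3, 3, 4, 4, 4, 4]
step 2: w=[0.0000, 0.0000, 0.0000, 0.0000, 0.0000, 0.0000, 0.0031, 0.0031, 0.0031, 0.2477, 0.2477, 0.2477, 0.2477]  mean=-2.0644  Neff=4.0757  idx=[9, 9, 9, 10, 10, 10, 11, 11, 11, 12, 12, 12, 12]

N_eff = 4.0757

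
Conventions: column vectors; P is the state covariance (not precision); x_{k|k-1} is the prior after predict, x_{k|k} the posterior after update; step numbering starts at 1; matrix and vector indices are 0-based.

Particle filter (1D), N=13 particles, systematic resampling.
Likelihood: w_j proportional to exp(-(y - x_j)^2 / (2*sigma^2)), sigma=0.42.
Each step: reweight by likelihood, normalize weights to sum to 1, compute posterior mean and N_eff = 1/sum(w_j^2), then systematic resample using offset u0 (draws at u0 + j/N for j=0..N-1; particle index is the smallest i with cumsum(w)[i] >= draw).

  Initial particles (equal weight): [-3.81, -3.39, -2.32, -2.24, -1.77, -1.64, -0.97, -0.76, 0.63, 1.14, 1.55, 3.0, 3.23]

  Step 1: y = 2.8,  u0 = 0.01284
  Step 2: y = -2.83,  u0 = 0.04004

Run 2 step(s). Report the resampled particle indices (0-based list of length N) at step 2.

resampled_idx = [0, 0, 1, 2, 2, 3, 4, 4, 5, 5, 6, 7, 7]

step 1: w=[0.0000, 0.0000, 0.0000, 0.0000, 0.0000, 0.0000, 0.0000, 0.0000, 0.0000, 0.0003, 0.0080, 0.5963, 0.3955]  mean=3.0789  Neff=1.9530  idx=[11, 11, 11, 11, 11, 11, 11, 11, 12, 12, 12, 12, 12]
step 2: w=[0.1250, 0.1250, 0.1250, 0.1250, 0.1250, 0.1250, 0.1250, 0.1250, 0.0001, 0.0001, 0.0001, 0.0001, 0.0001]  mean=3.0001  Neff=8.0043  idx=[0, 0, 1, 2, 2, 3, 4, 4, 5, 5, 6, 7, 7]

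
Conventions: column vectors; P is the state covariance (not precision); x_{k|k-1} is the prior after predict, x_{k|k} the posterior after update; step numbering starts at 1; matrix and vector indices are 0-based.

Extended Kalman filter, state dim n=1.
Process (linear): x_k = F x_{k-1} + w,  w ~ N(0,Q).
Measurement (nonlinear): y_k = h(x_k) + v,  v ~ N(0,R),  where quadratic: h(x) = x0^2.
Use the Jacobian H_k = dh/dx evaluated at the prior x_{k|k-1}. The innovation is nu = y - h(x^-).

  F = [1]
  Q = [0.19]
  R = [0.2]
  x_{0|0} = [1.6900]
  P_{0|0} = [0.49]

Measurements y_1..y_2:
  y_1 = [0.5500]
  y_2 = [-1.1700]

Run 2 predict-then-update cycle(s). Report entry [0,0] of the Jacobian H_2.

step 1: x^-=[1.6900]  P^-=[0.6800]  H_jac=[3.3800]  S=[7.9686]  K=[0.2884]  nu=[-2.3061]  x^+=[1.0248]  P^+=[0.0171]
step 2: x^-=[1.0248]  P^-=[0.2071]  H_jac=[2.0497]  S=[1.0699]  K=[0.3967]  nu=[-2.2203]  x^+=[0.1441]  P^+=[0.0387]

H_jac[0,0] = 2.0497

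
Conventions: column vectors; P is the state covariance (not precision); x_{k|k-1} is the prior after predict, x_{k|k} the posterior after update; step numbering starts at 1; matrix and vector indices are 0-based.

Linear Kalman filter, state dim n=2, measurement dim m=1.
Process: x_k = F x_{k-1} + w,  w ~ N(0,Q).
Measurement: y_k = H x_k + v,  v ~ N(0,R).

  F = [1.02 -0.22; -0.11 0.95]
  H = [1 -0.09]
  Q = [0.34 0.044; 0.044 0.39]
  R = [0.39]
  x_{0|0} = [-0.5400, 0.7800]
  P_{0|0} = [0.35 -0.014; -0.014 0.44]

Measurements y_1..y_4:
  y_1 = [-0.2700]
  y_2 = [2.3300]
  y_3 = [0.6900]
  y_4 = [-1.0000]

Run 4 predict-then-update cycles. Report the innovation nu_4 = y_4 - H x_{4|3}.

step 1: x^-=[-0.7224, 0.8004]  P^-=[0.7317 -0.1011; -0.1011 0.7943]  S=[1.1464]  K=[0.6462; -0.1506]  nu=[0.5244]  x^+=[-0.3835, 0.7214]  P^+=[0.2530 0.0104; 0.0104 0.7683]
step 2: x^-=[-0.5499, 0.7275]  P^-=[0.6357 -0.1346; -0.1346 1.0842]  S=[1.0587]  K=[0.6119; -0.2193]  nu=[2.9454]  x^+=[1.2524, 0.0816]  P^+=[0.2393 0.0075; 0.0075 1.0333]
step 3: x^-=[1.2595, -0.0602]  P^-=[0.6356 -0.1914; -0.1914 1.3239]  S=[1.0708]  K=[0.6097; -0.2900]  nu=[-0.5749]  x^+=[0.9090, 0.1065]  P^+=[0.2376 -0.0021; -0.0021 1.2338]
step 4: x^-=[0.9037, 0.0012]  P^-=[0.6478 -0.2426; -0.2426 1.5069]  S=[1.0937]  K=[0.6123; -0.3458]  nu=[-1.9036]  x^+=[-0.2619, 0.6594]  P^+=[0.2378 -0.0110; -0.0110 1.3761]

innov = [-1.9036]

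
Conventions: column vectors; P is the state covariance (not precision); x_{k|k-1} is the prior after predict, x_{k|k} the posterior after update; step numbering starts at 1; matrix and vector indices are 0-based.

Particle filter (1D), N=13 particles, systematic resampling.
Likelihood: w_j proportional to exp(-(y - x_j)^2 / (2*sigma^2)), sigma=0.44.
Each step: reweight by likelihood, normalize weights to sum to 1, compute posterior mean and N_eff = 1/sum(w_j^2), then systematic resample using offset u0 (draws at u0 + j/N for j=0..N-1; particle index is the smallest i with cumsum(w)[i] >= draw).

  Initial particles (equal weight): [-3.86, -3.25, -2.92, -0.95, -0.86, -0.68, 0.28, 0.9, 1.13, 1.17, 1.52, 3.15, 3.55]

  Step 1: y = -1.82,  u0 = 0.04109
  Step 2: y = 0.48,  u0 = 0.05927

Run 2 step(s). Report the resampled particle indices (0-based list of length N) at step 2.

resampled_idx = [3, 4, 6, 7, 8, 9, 10, 11, 11, 12, 12, 12, 12]

step 1: w=[0.0001, 0.0160, 0.1381, 0.4452, 0.2910, 0.1096, 0.0000, 0.0000, 0.0000, 0.0000, 0.0000, 0.0000, 0.0000]  mean=-1.2033  Neff=3.1826  idx=[2, 2, 3, 3, 3, 3, 3, 3, 4, 4, 4, 4, 5]
step 2: w=[0.0000, 0.0000, 0.0508, 0.0508, 0.0508, 0.0508, 0.0508, 0.0508, 0.0966, 0.0966, 0.0966, 0.0966, 0.3089]  mean=-0.8318  Neff=6.7456  idx=[3, 4, 6, 7, 8, 9, 10, 11, 11, 12, 12, 12, 12]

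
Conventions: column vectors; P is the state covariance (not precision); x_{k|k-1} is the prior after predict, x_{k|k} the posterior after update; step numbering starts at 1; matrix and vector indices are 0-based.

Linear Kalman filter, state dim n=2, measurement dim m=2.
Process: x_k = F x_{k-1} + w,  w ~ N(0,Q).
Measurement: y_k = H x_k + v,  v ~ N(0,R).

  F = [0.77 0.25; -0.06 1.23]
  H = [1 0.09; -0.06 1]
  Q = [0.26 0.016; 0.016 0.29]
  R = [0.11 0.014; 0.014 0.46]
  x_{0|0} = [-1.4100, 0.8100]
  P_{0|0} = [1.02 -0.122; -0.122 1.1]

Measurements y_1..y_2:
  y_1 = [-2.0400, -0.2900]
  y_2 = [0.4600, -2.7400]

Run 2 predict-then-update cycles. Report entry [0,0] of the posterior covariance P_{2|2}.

P_post[0,0] = 0.0814

step 1: x^-=[-0.8832, 1.0809]  P^-=[0.8865 0.1934; 0.1934 1.9759]  S=[1.0474 0.3310; 0.3310 2.4159]  K=[0.8830 -0.0629; 0.1019 0.7991]  nu=[-1.2541, -1.4239]  x^+=[-1.9009, -0.1847]  P^+=[0.0972 -0.0108; -0.0108 0.3684]
step 2: x^-=[-1.5099, -0.1132]  P^-=[0.3365 0.1148; 0.1148 0.8492]  S=[0.4741 0.1844; 0.1844 1.2967]  K=[0.7445 -0.0329; 0.1595 0.6270]  nu=[1.9801, -2.7174]  x^+=[0.0537, -1.5011]  P^+=[0.0814 0.0002; 0.0002 0.2906]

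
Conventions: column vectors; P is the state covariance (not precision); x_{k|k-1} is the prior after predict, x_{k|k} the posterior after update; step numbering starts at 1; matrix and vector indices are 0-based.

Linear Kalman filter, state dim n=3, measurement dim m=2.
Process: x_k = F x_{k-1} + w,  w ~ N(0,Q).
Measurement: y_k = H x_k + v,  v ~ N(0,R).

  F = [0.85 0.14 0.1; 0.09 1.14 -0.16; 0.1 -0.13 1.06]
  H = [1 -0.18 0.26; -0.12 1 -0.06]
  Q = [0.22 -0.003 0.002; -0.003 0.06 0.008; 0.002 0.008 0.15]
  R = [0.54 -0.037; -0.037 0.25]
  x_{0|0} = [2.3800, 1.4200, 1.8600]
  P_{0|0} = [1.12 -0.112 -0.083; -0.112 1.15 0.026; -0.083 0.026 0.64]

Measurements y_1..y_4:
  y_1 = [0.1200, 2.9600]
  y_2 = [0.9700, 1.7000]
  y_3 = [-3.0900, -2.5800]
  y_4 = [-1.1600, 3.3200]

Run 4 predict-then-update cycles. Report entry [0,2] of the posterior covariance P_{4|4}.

P_post[0,2] = -0.0746

step 1: x^-=[2.4078, 1.5354, 2.0250]  P^-=[1.0181 0.1590 0.0828; 0.1590 1.5499 -0.2470; 0.0828 -0.2470 0.8779]  S=[1.6766 -0.3639; -0.3639 1.8104]  K=[0.6345 0.1451; 0.0789 0.8696; 0.1829 -0.1342]  nu=[-2.5379, 1.8350]  x^+=[1.0638, 2.9310, 1.3144]  P^+=[0.3720 0.0516 -0.0978; 0.0516 0.2203 -0.0058; -0.0978 -0.0058 0.7713]
step 2: x^-=[1.4460, 3.2268, 1.1186]  P^-=[0.4963 0.1108 0.0165; 0.1108 0.3846 -0.1617; 0.0165 -0.1617 1.0036]  S=[1.1004 -0.1135; -0.1135 0.6384]  K=[0.4532 0.1593; 0.0623 0.6079; 0.2469 -0.3068]  nu=[-0.1860, -1.2862]  x^+=[1.1568, 2.4334, 1.4674]  P^+=[0.2704 0.0503 -0.0868; 0.0503 0.1530 -0.0447; -0.0868 -0.0447 0.8592]
step 3: x^-=[1.4707, 2.6434, 1.3547]  P^-=[0.4230 0.0847 0.0233; 0.0847 0.3122 -0.2147; 0.0233 -0.2147 1.1133]  S=[1.0501 -0.1351; -0.1351 0.5781]  K=[0.4137 0.1529; 0.0454 0.5554; 0.2798 -0.4264]  nu=[-4.4371, -4.9656]  x^+=[-1.1244, -0.3159, 2.2302]  P^+=[0.2468 0.0478 -0.0786; 0.0478 0.1385 -0.0727; -0.0786 -0.0727 0.8938]
step 4: x^-=[-0.7770, -0.8181, 2.2927]  P^-=[0.4059 0.0740 0.0291; 0.0740 0.3035 -0.2527; 0.0291 -0.2527 1.1612]  S=[1.0465 -0.1540; -0.1540 0.5766]  K=[0.4043 0.1487; 0.0362 0.5470; 0.2880 -0.4882]  nu=[-1.1264, 4.1825]  x^+=[-0.6103, 1.4291, -0.0737]  P^+=[0.2406 0.0466 -0.0746; 0.0466 0.1357 -0.0880; -0.0746 -0.0880 0.8937]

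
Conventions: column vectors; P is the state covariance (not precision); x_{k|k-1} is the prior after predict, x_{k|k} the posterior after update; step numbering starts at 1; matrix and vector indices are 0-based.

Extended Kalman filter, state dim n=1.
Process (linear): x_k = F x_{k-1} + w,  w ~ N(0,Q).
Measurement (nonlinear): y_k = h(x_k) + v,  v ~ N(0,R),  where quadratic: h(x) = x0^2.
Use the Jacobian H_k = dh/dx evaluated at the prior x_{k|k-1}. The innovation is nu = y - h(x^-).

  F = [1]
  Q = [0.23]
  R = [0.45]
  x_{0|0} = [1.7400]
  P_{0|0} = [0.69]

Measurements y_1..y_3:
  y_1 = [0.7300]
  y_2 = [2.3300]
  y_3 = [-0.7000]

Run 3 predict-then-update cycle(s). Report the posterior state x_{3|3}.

x_post = [0.6456]

step 1: x^-=[1.7400]  P^-=[0.9200]  H_jac=[3.4800]  S=[11.5916]  K=[0.2762]  nu=[-2.2976]  x^+=[1.1054]  P^+=[0.0357]
step 2: x^-=[1.1054]  P^-=[0.2657]  H_jac=[2.2108]  S=[1.7487]  K=[0.3359]  nu=[1.1081]  x^+=[1.4776]  P^+=[0.0684]
step 3: x^-=[1.4776]  P^-=[0.2984]  H_jac=[2.9553]  S=[3.0559]  K=[0.2885]  nu=[-2.8834]  x^+=[0.6456]  P^+=[0.0439]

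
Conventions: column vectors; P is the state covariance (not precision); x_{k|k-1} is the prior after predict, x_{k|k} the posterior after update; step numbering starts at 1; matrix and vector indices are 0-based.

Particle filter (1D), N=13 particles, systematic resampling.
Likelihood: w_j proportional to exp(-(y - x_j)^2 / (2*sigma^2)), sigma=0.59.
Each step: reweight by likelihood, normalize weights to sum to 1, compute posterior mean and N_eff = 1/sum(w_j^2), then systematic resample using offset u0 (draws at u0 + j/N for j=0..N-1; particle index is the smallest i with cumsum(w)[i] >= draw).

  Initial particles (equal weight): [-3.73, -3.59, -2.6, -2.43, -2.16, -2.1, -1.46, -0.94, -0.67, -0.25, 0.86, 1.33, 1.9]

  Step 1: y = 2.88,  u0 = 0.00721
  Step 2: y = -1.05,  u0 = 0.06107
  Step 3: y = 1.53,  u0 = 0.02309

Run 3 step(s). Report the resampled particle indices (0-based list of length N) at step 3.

step 1: w=[0.0000, 0.0000, 0.0000, 0.0000, 0.0000, 0.0000, 0.0000, 0.0000, 0.0000, 0.0000, 0.0100, 0.1108, 0.8793]  mean=1.8265  Neff=1.2731  idx=[10, 11, 12, 12, 12, 12, 12, 12, 12, 12, 12, 12, 12]
step 2: w=[0.9408, 0.0520, 0.0007, 0.0007, 0.0007, 0.0007, 0.0007, 0.0007, 0.0007, 0.0007, 0.0007, 0.0007, 0.0007]  mean=0.8920  Neff=1.1265  idx=[0, 0, 0, 0, 0, 0, 0, 0, 0, 0, 0, 0, 1]
step 3: w=[0.0725, 0.0725, 0.0725, 0.0725, 0.0725, 0.0725, 0.0725, 0.0725, 0.0725, 0.0725, 0.0725, 0.0725, 0.1304]  mean=0.9213  Neff=12.4970  idx=[0, 1, 2, 3, 4, 5, 6, 7, 8, 9, 10, 11, 12]

resampled_idx = [0, 1, 2, 3, 4, 5, 6, 7, 8, 9, 10, 11, 12]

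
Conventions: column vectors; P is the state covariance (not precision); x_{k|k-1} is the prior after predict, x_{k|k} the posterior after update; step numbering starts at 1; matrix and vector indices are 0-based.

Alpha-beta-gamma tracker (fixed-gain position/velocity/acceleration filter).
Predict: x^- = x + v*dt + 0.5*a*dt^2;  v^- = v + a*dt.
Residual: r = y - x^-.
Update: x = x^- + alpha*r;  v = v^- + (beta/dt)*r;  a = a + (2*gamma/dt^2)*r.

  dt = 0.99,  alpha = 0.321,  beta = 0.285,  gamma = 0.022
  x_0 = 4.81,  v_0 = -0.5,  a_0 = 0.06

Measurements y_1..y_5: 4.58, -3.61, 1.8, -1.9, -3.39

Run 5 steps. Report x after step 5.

step 1: x_pred=4.3444  r=0.2356  x^+=4.4200  v^+=-0.3728  a^+=0.0706
step 2: x_pred=4.0856  r=-7.6956  x^+=1.6153  v^+=-2.5183  a^+=-0.2749
step 3: x_pred=-1.0125  r=2.8125  x^+=-0.1097  v^+=-1.9808  a^+=-0.1486
step 4: x_pred=-2.1435  r=0.2435  x^+=-2.0654  v^+=-2.0578  a^+=-0.1377
step 5: x_pred=-4.1701  r=0.7801  x^+=-3.9197  v^+=-1.9696  a^+=-0.1027

x_post = -3.9197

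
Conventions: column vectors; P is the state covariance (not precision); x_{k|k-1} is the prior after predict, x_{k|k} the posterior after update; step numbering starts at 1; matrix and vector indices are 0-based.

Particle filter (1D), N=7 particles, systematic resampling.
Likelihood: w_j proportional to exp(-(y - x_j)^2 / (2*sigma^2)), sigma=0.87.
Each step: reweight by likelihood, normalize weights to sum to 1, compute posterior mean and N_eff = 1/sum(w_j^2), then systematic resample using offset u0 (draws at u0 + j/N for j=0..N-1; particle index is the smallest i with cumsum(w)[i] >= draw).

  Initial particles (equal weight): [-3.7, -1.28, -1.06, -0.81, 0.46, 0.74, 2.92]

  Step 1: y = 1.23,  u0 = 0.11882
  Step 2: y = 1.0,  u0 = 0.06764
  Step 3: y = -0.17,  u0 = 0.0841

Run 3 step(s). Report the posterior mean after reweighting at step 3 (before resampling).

step 1: w=[0.0000, 0.0087, 0.0175, 0.0357, 0.3773, 0.4763, 0.0846]  mean=0.7144  Neff=2.6457  idx=[4, 4, 4, 5, 5, 5, 6]
step 2: w=[0.1519, 0.1519, 0.1519, 0.1761, 0.1761, 0.1761, 0.0161]  mean=0.6476  Neff=6.1548  idx=[0, 1, 2, 3, 4, 4, 5]
step 3: w=[0.1664, 0.1664, 0.1664, 0.1252, 0.1252, 0.1252, 0.1252]  mean=0.6002  Neff=6.8599  idx=[0, 1, 2, 3, 4, 5, 6]

post_mean = 0.6002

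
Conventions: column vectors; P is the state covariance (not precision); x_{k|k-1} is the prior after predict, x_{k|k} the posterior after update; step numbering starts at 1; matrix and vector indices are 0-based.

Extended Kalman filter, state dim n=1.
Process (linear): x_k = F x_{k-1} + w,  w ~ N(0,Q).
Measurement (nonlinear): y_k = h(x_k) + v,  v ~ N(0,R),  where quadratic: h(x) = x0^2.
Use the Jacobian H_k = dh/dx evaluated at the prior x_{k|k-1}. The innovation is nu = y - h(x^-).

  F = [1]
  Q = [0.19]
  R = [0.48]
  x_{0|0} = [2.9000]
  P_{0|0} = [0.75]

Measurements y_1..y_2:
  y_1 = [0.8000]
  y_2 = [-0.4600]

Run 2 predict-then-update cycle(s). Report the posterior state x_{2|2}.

step 1: x^-=[2.9000]  P^-=[0.9400]  H_jac=[5.8000]  S=[32.1016]  K=[0.1698]  nu=[-7.6100]  x^+=[1.6075]  P^+=[0.0141]
step 2: x^-=[1.6075]  P^-=[0.2041]  H_jac=[3.2151]  S=[2.5893]  K=[0.2534]  nu=[-3.0442]  x^+=[0.8362]  P^+=[0.0378]

x_post = [0.8362]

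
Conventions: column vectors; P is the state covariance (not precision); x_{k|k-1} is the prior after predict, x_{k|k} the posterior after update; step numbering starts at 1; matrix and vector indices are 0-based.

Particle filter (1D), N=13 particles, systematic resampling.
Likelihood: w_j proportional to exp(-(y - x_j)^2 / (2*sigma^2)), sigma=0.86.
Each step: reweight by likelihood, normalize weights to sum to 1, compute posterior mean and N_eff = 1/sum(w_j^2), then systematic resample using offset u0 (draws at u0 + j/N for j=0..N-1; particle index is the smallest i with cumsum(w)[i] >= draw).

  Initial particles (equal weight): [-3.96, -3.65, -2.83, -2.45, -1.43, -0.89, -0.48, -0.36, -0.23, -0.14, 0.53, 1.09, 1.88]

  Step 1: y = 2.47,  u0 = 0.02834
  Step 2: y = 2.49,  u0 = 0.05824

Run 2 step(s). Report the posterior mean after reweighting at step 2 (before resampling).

step 1: w=[0.0000, 0.0000, 0.0000, 0.0000, 0.0000, 0.0004, 0.0024, 0.0038, 0.0062, 0.0085, 0.0671, 0.2359, 0.6756]  mean=1.5573  Neff=1.9353  idx=[10, 11, 11, 11, 12, 12, 12, 12, 12, 12, 12, 12, 12]
step 2: w=[0.0095, 0.0338, 0.0338, 0.0338, 0.0988, 0.0988, 0.0988, 0.0988, 0.0988, 0.0988, 0.0988, 0.0988, 0.0988]  mean=1.7872  Neff=10.9448  idx=[2, 4, 5, 5, 6, 7, 8, 8, 9, 10, 11, 12, 12]

post_mean = 1.7872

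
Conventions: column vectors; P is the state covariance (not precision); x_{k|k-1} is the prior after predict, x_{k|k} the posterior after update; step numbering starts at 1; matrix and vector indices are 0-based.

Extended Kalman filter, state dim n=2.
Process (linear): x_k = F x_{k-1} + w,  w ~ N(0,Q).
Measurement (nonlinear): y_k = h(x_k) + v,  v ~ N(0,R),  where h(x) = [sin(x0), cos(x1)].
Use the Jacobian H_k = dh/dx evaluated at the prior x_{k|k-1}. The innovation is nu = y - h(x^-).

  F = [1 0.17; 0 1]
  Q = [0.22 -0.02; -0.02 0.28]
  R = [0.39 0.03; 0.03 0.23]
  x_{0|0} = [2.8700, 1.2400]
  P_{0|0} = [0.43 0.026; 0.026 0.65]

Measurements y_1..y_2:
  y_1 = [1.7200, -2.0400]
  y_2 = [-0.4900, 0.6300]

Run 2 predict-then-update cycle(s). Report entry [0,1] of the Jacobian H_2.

step 1: x^-=[3.0808, 1.2400]  P^-=[0.6776 0.1165; 0.1165 0.9300]  H_jac=[-0.9982 0.0000; 0.0000 -0.9458]  S=[1.0651 0.1400; 0.1400 1.0619]  K=[-0.6323 -0.0204; -0.0003 -0.8283]  nu=[1.6592, -2.3648]  x^+=[2.0799, 3.1982]  P^+=[0.2477 0.0250; 0.0250 0.2014]
step 2: x^-=[2.6235, 3.1982]  P^-=[0.4820 0.0393; 0.0393 0.4814]  H_jac=[-0.8688 0.0000; 0.0000 0.0565]  S=[0.7538 0.0281; 0.0281 0.2315]  K=[-0.5584 0.0773; -0.0499 0.1236]  nu=[-0.9852, 1.6284]  x^+=[3.2995, 3.4485]  P^+=[0.2480 0.0181; 0.0181 0.4764]

H_jac[0,1] = 0.0000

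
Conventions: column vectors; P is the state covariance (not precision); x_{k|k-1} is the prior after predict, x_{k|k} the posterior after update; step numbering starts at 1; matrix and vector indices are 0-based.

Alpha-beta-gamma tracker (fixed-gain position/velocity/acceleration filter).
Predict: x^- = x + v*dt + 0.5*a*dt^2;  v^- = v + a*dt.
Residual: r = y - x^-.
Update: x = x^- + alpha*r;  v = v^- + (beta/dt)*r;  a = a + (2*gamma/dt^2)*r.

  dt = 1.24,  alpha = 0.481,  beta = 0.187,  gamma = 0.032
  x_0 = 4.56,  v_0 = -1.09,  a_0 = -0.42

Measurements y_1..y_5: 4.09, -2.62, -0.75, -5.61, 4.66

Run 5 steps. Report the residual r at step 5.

step 1: x_pred=2.8855  r=1.2045  x^+=3.4649  v^+=-1.4292  a^+=-0.3699
step 2: x_pred=1.4084  r=-4.0284  x^+=-0.5293  v^+=-2.4953  a^+=-0.5375
step 3: x_pred=-4.0367  r=3.2867  x^+=-2.4558  v^+=-2.6662  a^+=-0.4007
step 4: x_pred=-6.0699  r=0.4599  x^+=-5.8487  v^+=-3.0937  a^+=-0.3816
step 5: x_pred=-9.9783  r=14.6383  x^+=-2.9373  v^+=-1.3594  a^+=0.2277

resid = 14.6383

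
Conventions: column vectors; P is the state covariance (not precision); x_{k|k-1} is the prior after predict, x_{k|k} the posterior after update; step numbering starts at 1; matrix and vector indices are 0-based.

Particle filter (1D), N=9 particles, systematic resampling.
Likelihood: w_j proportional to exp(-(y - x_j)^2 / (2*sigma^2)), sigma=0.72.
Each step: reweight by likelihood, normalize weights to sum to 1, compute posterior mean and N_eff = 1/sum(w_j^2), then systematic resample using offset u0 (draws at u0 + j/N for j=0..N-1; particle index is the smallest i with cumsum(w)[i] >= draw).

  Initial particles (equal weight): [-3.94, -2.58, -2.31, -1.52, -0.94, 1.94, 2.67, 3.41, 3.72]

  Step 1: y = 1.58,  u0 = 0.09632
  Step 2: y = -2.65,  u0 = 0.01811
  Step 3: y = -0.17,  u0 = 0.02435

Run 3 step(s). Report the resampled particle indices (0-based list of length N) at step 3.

resampled_idx = [0, 1, 2, 3, 4, 5, 6, 7, 8]

step 1: w=[0.0000, 0.0000, 0.0000, 0.0001, 0.0017, 0.7036, 0.2535, 0.0315, 0.0096]  mean=2.1832  Neff=1.7847  idx=[5, 5, 5, 5, 5, 5, 6, 6, 7]
step 2: w=[0.1666, 0.1666, 0.1666, 0.1666, 0.1666, 0.1666, 0.0002, 0.0002, 0.0000]  mean=1.9402  Neff=6.0037  idx=[0, 0, 1, 2, 2, 3, 4, 4, 5]
step 3: w=[0.1111, 0.1111, 0.1111, 0.1111, 0.1111, 0.1111, 0.1111, 0.1111, 0.1111]  mean=1.9400  Neff=9.0000  idx=[0, 1, 2, 3, 4, 5, 6, 7, 8]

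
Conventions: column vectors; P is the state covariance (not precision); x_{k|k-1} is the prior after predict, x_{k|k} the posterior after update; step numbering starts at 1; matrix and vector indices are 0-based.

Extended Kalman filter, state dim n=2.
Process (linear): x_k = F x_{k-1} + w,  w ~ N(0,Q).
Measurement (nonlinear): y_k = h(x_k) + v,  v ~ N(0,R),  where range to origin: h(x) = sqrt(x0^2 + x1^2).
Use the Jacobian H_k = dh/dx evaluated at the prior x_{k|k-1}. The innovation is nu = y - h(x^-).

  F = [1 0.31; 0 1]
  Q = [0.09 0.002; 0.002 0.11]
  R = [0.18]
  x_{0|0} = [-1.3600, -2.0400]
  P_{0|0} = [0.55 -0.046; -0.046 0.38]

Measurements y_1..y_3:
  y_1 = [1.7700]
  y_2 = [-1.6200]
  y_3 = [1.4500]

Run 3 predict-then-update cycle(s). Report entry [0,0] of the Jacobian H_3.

H_jac[0,0] = 0.3180

step 1: x^-=[-1.9924, -2.0400]  P^-=[0.6480 0.0738; 0.0738 0.4900]  H_jac=[-0.6987 -0.7154]  S=[0.8209]  K=[-0.6159; -0.4898]  nu=[-1.0815]  x^+=[-1.3263, -1.5102]  P^+=[0.3366 -0.1738; -0.1738 0.2930]
step 2: x^-=[-1.7945, -1.5102]  P^-=[0.3470 -0.0810; -0.0810 0.4030]  H_jac=[-0.7651 -0.6439]  S=[0.4704]  K=[-0.4535; -0.4199]  nu=[-3.9654]  x^+=[0.0039, 0.1549]  P^+=[0.2503 -0.1706; -0.1706 0.3201]
step 3: x^-=[0.0519, 0.1549]  P^-=[0.2653 -0.0694; -0.0694 0.4301]  H_jac=[0.3180 0.9481]  S=[0.5516]  K=[0.0337; 0.6993]  nu=[1.2867]  x^+=[0.0953, 1.0546]  P^+=[0.2646 -0.0824; -0.0824 0.1604]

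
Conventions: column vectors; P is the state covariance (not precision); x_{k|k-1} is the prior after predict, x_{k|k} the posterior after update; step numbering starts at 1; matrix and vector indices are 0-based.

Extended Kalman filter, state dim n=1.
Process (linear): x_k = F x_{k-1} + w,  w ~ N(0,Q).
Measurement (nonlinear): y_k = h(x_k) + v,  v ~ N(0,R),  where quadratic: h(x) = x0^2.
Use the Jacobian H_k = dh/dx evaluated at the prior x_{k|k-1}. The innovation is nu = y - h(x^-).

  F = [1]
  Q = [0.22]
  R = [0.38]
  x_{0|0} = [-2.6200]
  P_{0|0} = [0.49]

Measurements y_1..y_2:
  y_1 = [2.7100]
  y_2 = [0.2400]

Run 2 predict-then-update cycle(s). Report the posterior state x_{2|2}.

x_post = [-1.0779]

step 1: x^-=[-2.6200]  P^-=[0.7100]  H_jac=[-5.2400]  S=[19.8749]  K=[-0.1872]  nu=[-4.1544]  x^+=[-1.8423]  P^+=[0.0136]
step 2: x^-=[-1.8423]  P^-=[0.2336]  H_jac=[-3.6847]  S=[3.5512]  K=[-0.2424]  nu=[-3.1542]  x^+=[-1.0779]  P^+=[0.0250]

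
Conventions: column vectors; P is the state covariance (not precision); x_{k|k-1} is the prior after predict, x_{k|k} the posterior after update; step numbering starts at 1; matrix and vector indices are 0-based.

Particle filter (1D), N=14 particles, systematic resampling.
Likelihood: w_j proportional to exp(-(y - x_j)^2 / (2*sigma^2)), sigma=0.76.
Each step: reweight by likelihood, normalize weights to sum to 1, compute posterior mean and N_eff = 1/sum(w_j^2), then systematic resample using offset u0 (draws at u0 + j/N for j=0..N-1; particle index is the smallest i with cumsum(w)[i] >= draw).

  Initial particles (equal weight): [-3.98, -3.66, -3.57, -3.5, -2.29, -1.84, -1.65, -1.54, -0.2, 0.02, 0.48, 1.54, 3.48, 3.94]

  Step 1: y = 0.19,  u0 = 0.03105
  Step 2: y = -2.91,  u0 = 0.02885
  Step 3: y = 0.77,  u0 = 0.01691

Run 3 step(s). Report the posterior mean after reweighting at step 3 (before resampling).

step 1: w=[0.0000, 0.0000, 0.0000, 0.0000, 0.0015, 0.0090, 0.0169, 0.0238, 0.2783, 0.3096, 0.2952, 0.0655, 0.0000, 0.0000]  mean=0.1086  Neff=3.7634  idx=[7, 8, 8, 8, 8, 9, 9, 9, 9, 10, 10, 10, 10, 11]
step 2: w=[0.9540, 0.0084, 0.0084, 0.0084, 0.0084, 0.0029, 0.0029, 0.0029, 0.0029, 0.0002, 0.0002, 0.0002, 0.0002, 0.0000]  mean=-1.4752  Neff=1.0984  idx=[0, 0, 0, 0, 0, 0, 0, 0, 0, 0, 0, 0, 0, 1]
step 3: w=[0.0173, 0.0173, 0.0173, 0.0173, 0.0173, 0.0173, 0.0173, 0.0173, 0.0173, 0.0173, 0.0173, 0.0173, 0.0173, 0.7755]  mean=-0.5008  Neff=1.6520  idx=[0, 5, 9, 13, 13, 13, 13, 13, 13, 13, 13, 13, 13, 13]

post_mean = -0.5008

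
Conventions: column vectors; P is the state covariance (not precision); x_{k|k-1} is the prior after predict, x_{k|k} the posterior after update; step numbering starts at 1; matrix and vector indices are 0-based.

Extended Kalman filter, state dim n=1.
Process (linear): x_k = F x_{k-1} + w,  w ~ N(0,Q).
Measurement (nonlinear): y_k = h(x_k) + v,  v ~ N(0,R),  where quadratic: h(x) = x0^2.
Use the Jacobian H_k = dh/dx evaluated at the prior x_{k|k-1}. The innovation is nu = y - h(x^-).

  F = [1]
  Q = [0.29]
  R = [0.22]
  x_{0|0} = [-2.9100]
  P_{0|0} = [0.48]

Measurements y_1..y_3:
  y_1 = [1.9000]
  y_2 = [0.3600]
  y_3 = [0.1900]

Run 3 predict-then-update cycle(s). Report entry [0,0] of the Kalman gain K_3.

step 1: x^-=[-2.9100]  P^-=[0.7700]  H_jac=[-5.8200]  S=[26.3017]  K=[-0.1704]  nu=[-6.5681]  x^+=[-1.7909]  P^+=[0.0064]
step 2: x^-=[-1.7909]  P^-=[0.2964]  H_jac=[-3.5818]  S=[4.0231]  K=[-0.2639]  nu=[-2.8473]  x^+=[-1.0394]  P^+=[0.0162]
step 3: x^-=[-1.0394]  P^-=[0.3062]  H_jac=[-2.0789]  S=[1.5433]  K=[-0.4125]  nu=[-0.8904]  x^+=[-0.6722]  P^+=[0.0436]

K[0,0] = -0.4125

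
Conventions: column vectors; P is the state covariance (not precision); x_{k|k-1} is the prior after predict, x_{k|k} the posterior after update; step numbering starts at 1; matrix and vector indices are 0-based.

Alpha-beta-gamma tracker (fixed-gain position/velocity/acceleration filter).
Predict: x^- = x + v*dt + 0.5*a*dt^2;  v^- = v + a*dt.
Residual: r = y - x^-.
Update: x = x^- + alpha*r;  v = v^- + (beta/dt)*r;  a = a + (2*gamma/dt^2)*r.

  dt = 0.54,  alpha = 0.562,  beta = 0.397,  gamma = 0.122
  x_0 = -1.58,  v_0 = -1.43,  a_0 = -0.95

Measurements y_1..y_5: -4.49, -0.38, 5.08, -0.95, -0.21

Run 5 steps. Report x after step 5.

step 1: x_pred=-2.4907  r=-1.9993  x^+=-3.6143  v^+=-3.4128  a^+=-2.6229
step 2: x_pred=-5.8397  r=5.4597  x^+=-2.7713  v^+=-0.8154  a^+=1.9455
step 3: x_pred=-2.9280  r=8.0080  x^+=1.5725  v^+=6.1226  a^+=8.6463
step 4: x_pred=6.1393  r=-7.0893  x^+=2.1551  v^+=5.5796  a^+=2.7142
step 5: x_pred=5.5638  r=-5.7738  x^+=2.3189  v^+=2.8004  a^+=-2.1171

x_post = 2.3189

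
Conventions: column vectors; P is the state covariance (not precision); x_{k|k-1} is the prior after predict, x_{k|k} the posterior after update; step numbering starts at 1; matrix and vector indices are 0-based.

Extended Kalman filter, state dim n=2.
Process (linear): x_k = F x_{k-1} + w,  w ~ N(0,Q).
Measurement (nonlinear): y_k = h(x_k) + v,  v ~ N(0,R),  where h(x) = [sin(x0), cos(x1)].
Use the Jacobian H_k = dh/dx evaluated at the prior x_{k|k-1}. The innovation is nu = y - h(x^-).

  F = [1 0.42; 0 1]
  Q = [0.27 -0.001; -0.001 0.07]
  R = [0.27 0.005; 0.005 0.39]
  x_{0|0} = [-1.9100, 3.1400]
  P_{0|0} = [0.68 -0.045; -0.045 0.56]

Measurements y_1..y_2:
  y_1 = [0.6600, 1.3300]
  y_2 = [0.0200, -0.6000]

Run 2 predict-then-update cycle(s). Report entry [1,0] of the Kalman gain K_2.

step 1: x^-=[-0.5912, 3.1400]  P^-=[1.0110 0.1892; 0.1892 0.6300]  H_jac=[0.8303 0.0000; 0.0000 -0.0016]  S=[0.9669 0.0047; 0.0047 0.3900]  K=[0.8682 -0.0113; 0.1625 -0.0046]  nu=[1.2174, 2.3300]  x^+=[0.4392, 3.3272]  P^+=[0.2823 0.0528; 0.0528 0.6045]
step 2: x^-=[1.8366, 3.3272]  P^-=[0.7032 0.3057; 0.3057 0.6745]  H_jac=[-0.2627 0.0000; 0.0000 0.1845]  S=[0.3185 -0.0098; -0.0098 0.4130]  K=[-0.5762 0.1229; -0.2430 0.2956]  nu=[-0.9449, 0.3828]  x^+=[2.4282, 3.6700]  P^+=[0.5898 0.2441; 0.2441 0.6182]

K[1,0] = -0.2430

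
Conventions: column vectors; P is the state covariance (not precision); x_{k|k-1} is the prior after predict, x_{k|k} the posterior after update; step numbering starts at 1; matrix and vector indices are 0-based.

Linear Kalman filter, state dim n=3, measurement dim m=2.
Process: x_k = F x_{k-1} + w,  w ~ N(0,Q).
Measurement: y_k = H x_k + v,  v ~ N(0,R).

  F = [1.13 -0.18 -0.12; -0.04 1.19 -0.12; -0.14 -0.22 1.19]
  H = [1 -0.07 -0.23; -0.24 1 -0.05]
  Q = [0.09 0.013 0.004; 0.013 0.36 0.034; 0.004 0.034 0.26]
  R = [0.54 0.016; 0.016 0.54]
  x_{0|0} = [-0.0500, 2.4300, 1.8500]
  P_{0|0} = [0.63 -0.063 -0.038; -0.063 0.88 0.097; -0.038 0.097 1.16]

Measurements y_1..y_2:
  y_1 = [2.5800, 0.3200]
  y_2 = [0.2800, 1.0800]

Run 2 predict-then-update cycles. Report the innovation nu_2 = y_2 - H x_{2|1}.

step 1: x^-=[-0.7159, 2.6717, 1.6739]  P^-=[0.9798 -0.2792 -0.2823; -0.2792 1.6018 -0.2075; -0.2823 -0.2075 1.9156]  S=[1.7913 -0.5476; -0.5476 2.3510]  K=[0.5697 -0.0801; 0.0286 0.7209; -0.4588 -0.2070]  nu=[3.8679, -2.4398]  x^+=[1.6829, 1.0233, 0.4045]  P^+=[0.3334 0.0510 0.1024; 0.0510 0.4011 -0.0175; 0.1024 -0.0175 1.5419]
step 2: x^-=[1.6689, 1.1019, 0.0206]  P^-=[0.5017 -0.0081 -0.1218; -0.0081 0.9519 -0.3257; -0.1218 -0.3257 2.4476]  S=[1.2225 -0.0780; -0.0780 1.5604]  K=[0.4301 -0.0570; 0.0399 0.6237; -0.5604 -0.2964]  nu=[-1.3071, 0.3797]  x^+=[1.0851, 1.2865, 0.6405]  P^+=[0.2666 0.0471 0.1391; 0.0471 0.3468 -0.0380; 0.1391 -0.0380 1.9525]

innov = [-1.3071, 0.3797]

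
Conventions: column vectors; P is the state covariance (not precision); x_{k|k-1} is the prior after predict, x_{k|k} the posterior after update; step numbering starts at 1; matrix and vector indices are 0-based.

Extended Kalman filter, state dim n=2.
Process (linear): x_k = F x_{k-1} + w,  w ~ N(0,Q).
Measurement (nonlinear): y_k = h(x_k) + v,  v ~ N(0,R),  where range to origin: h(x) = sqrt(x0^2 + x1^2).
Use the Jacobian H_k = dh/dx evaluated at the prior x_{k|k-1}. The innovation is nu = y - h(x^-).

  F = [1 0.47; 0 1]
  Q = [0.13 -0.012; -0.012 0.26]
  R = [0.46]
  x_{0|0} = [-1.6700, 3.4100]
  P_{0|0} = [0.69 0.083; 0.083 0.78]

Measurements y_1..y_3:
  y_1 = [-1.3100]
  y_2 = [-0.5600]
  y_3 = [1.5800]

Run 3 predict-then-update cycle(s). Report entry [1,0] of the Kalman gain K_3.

step 1: x^-=[-0.0673, 3.4100]  P^-=[1.0703 0.4376; 0.4376 1.0400]  H_jac=[-0.0197 0.9998]  S=[1.4827]  K=[0.2808; 0.6954]  nu=[-4.7207]  x^+=[-1.3930, 0.1271]  P^+=[0.9534 0.1480; 0.1480 0.3229]
step 2: x^-=[-1.3333, 0.1271]  P^-=[1.2939 0.2878; 0.2878 0.5829]  H_jac=[-0.9955 0.0949]  S=[1.6931]  K=[-0.7446; -0.1365]  nu=[-1.8993]  x^+=[0.0810, 0.3864]  P^+=[0.3551 0.1156; 0.1156 0.5513]
step 3: x^-=[0.2626, 0.3864]  P^-=[0.7156 0.3628; 0.3628 0.8113]  H_jac=[0.5621 0.8271]  S=[1.5784]  K=[0.4449; 0.5543]  nu=[1.1128]  x^+=[0.7577, 1.0033]  P^+=[0.4031 -0.0265; -0.0265 0.3263]

K[1,0] = 0.5543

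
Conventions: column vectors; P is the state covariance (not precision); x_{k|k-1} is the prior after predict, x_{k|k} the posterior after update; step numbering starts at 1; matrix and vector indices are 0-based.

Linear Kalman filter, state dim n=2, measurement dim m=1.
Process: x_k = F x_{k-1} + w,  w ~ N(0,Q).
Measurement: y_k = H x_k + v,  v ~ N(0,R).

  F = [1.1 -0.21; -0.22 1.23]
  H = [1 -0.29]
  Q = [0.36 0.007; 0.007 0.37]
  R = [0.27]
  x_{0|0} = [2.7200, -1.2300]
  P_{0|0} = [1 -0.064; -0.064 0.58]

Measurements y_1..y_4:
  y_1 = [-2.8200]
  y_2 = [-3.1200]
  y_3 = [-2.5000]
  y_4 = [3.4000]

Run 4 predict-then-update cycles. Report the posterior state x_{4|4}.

step 1: x^-=[3.2503, -2.1113]  P^-=[1.6251 -0.4744; -0.4744 1.3305]  S=[2.2822]  K=[0.7724; -0.3769]  nu=[-6.6826]  x^+=[-1.9112, 0.4075]  P^+=[0.2637 0.1901; 0.1901 1.0063]
step 2: x^-=[-2.1879, 0.9217]  P^-=[0.6356 -0.0508; -0.0508 1.8023]  S=[1.0866]  K=[0.5985; -0.5278]  nu=[-0.6648]  x^+=[-2.5858, 1.2726]  P^+=[0.2464 0.2924; 0.2924 1.4997]
step 3: x^-=[-3.1116, 2.1341]  P^-=[0.5892 -0.0309; -0.0309 2.4925]  S=[1.0867]  K=[0.5504; -0.6936]  nu=[1.2305]  x^+=[-2.4343, 1.2807]  P^+=[0.2600 0.3840; 0.3840 1.9698]
step 4: x^-=[-2.9467, 2.1109]  P^-=[0.5840 -0.0274; -0.0274 3.1549]  S=[1.1353]  K=[0.5214; -0.8301]  nu=[6.9589]  x^+=[0.6820, -3.6655]  P^+=[0.2753 0.4639; 0.4639 2.3726]

x_post = [0.6820, -3.6655]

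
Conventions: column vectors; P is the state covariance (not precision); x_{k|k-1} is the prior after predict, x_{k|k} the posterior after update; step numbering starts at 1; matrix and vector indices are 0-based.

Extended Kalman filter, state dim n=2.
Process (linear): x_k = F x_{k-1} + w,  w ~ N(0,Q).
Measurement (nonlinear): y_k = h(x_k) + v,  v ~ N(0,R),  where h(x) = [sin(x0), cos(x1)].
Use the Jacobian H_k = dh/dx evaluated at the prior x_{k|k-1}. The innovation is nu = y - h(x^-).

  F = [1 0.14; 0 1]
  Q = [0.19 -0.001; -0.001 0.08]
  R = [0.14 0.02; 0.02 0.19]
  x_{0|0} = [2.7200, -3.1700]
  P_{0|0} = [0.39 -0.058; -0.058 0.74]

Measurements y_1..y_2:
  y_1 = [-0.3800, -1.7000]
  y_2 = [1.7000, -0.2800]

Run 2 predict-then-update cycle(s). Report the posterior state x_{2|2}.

step 1: x^-=[2.2762, -3.1700]  P^-=[0.5783 0.0446; 0.0446 0.8200]  H_jac=[-0.6483 0.0000; 0.0000 -0.0284]  S=[0.3831 0.0208; 0.0208 0.1907]  K=[-0.9842 0.1008; -0.0693 -0.1146]  nu=[-1.1413, -0.7004]  x^+=[3.3289, -3.0107]  P^+=[0.2094 0.0185; 0.0185 0.8153]
step 2: x^-=[2.9074, -3.0107]  P^-=[0.4206 0.1316; 0.1316 0.8953]  H_jac=[-0.9727 0.0000; 0.0000 0.1305]  S=[0.5379 0.0033; 0.0033 0.2053]  K=[-0.7611 0.0959; -0.2415 0.5732]  nu=[1.4679, 0.7114]  x^+=[1.8584, -2.9574]  P^+=[0.1076 0.0230; 0.0230 0.7974]

x_post = [1.8584, -2.9574]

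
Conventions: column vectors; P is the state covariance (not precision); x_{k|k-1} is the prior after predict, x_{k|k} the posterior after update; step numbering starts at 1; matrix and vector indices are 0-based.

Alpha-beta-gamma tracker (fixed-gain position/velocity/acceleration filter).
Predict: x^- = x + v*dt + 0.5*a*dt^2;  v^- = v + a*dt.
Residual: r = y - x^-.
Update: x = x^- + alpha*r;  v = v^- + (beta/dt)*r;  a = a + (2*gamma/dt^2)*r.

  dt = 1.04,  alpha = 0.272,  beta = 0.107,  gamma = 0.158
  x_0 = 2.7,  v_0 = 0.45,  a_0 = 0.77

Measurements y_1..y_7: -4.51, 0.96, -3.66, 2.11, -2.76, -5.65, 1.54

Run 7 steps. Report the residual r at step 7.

resid = 10.1498

step 1: x_pred=3.5844  r=-8.0944  x^+=1.3827  v^+=0.4180  a^+=-1.5949
step 2: x_pred=0.9550  r=0.0050  x^+=0.9563  v^+=-1.2401  a^+=-1.5934
step 3: x_pred=-1.1951  r=-2.4649  x^+=-1.8656  v^+=-3.1509  a^+=-2.3135
step 4: x_pred=-6.3936  r=8.5036  x^+=-4.0806  v^+=-4.6820  a^+=0.1709
step 5: x_pred=-8.8575  r=6.0975  x^+=-7.1990  v^+=-3.8770  a^+=1.9523
step 6: x_pred=-10.1752  r=4.5252  x^+=-8.9444  v^+=-1.3810  a^+=3.2744
step 7: x_pred=-8.6098  r=10.1498  x^+=-5.8490  v^+=3.0687  a^+=6.2398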